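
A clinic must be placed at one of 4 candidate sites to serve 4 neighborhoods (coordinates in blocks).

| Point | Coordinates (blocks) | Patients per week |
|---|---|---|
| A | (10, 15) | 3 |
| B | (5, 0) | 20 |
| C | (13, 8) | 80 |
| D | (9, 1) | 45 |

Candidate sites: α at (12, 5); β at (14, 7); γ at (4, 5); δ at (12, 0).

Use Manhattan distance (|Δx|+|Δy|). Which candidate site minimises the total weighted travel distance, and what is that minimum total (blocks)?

Total weighted distance at each candidate:
  α (12, 5): total = 911
  β (14, 7): total = 1011
  γ (4, 5): total = 1533
  δ (12, 0): total = 1091
Minimum is at α with total 911 blocks.

α, total 911 blocks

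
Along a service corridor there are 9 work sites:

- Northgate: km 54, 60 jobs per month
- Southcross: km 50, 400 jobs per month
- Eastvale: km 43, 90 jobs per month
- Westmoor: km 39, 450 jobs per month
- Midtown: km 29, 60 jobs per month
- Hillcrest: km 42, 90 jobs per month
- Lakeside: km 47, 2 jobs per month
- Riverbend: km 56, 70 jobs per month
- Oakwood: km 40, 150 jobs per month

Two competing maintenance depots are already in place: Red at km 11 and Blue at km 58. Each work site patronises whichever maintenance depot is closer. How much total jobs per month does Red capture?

The indifferent point is the midpoint (11+58)/2 = 34.5; work sites left of it (closer to Red at 11) go to Red, those right go to Blue.
  Midtown at 29 (w=60) → Red
  Westmoor at 39 (w=450) → Blue
  Oakwood at 40 (w=150) → Blue
  Hillcrest at 42 (w=90) → Blue
  Eastvale at 43 (w=90) → Blue
  Lakeside at 47 (w=2) → Blue
  Southcross at 50 (w=400) → Blue
  Northgate at 54 (w=60) → Blue
  Riverbend at 56 (w=70) → Blue
Red captures 60; Blue captures 1312.

60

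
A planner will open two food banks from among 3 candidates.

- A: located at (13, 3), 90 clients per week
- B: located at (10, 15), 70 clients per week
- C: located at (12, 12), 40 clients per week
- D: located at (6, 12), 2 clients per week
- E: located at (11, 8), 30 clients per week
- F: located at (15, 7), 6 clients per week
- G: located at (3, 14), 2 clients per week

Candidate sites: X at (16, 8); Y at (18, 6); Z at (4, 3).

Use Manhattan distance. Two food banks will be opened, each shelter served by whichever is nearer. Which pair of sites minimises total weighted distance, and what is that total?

{X, Z}, total 2158

Evaluate every pair (each demand assigned to the nearer of the two):
  {X, Z}: total = 2158
  {X, Y}: total = 2178
  {Y, Z}: total = 2730
Best pair: {X, Z} with total 2158.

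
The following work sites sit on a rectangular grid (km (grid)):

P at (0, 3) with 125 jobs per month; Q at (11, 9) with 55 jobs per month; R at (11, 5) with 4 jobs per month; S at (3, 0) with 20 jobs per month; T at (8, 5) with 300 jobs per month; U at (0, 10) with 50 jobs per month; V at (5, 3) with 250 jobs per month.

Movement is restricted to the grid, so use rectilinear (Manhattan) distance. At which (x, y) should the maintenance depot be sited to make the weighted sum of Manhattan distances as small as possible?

(5, 5)

Manhattan distance separates: Σwᵢ(|x−xᵢ|+|y−yᵢ|) = Σwᵢ|x−xᵢ| + Σwᵢ|y−yᵢ|, so x and y are optimised independently as 1-D weighted medians.
Total weight W = 804; half = 402.
x-coordinate, sorted with cumulative weight:
  x=0 (P, w=125) cum 125
  x=0 (U, w=50) cum 175
  x=3 (S, w=20) cum 195
  x=5 (V, w=250) cum 445  ← median
  x=8 (T, w=300) cum 745
  x=11 (Q, w=55) cum 800
  x=11 (R, w=4) cum 804
⇒ x* = 5
y-coordinate, sorted with cumulative weight:
  y=0 (S, w=20) cum 20
  y=3 (P, w=125) cum 145
  y=3 (V, w=250) cum 395
  y=5 (R, w=4) cum 399
  y=5 (T, w=300) cum 699  ← median
  y=9 (Q, w=55) cum 754
  y=10 (U, w=50) cum 804
⇒ y* = 5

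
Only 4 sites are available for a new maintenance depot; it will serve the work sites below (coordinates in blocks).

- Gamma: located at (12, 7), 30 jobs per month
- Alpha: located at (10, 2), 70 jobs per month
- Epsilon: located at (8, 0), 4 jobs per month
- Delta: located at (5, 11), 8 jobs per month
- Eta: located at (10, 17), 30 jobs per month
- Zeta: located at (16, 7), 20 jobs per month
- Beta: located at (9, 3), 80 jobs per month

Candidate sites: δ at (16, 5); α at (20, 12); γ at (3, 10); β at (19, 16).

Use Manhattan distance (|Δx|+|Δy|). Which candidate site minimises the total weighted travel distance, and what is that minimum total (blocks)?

Total weighted distance at each candidate:
  δ (16, 5): total = 2298
  α (20, 12): total = 4244
  γ (3, 10): total = 3274
  β (19, 16): total = 4730
Minimum is at δ with total 2298 blocks.

δ, total 2298 blocks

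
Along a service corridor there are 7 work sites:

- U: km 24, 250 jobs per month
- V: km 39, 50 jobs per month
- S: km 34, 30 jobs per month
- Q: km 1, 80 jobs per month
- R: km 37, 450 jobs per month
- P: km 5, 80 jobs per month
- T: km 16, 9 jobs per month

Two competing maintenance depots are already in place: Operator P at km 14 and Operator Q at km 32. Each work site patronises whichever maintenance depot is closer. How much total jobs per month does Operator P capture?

169

The indifferent point is the midpoint (14+32)/2 = 23; work sites left of it (closer to Operator P at 14) go to Operator P, those right go to Operator Q.
  Q at 1 (w=80) → Operator P
  P at 5 (w=80) → Operator P
  T at 16 (w=9) → Operator P
  U at 24 (w=250) → Operator Q
  S at 34 (w=30) → Operator Q
  R at 37 (w=450) → Operator Q
  V at 39 (w=50) → Operator Q
Operator P captures 169; Operator Q captures 780.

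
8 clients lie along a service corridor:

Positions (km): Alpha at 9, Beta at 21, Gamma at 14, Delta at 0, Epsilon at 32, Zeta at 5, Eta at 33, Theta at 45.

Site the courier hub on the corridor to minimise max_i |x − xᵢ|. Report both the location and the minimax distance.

The 1-center on a line is the midpoint of the two extreme points: leftmost at 0, rightmost at 45.
Optimal location = (0 + 45)/2 = 22.5; maximum distance = (45 − 0)/2 = 22.5.

location 22.5, max distance 22.5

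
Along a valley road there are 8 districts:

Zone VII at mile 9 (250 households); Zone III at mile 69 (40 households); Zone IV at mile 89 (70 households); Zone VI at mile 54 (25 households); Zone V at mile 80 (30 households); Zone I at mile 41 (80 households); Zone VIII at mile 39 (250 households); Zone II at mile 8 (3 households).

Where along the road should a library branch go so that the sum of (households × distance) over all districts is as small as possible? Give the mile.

x = 39

For a sum of weighted absolute distances on a line, the optimum is the weighted median (not the mean). Total weight W = 748; half-weight = 374.
Sort by position and accumulate weight:
  mile 8 (Zone II, w=3) → cum 3
  mile 9 (Zone VII, w=250) → cum 253
  mile 39 (Zone VIII, w=250) → cum 503  ≥ 374 → median here
  mile 41 (Zone I, w=80) → cum 583
  mile 54 (Zone VI, w=25) → cum 608
  mile 69 (Zone III, w=40) → cum 648
  mile 80 (Zone V, w=30) → cum 678
  mile 89 (Zone IV, w=70) → cum 748
Optimal location: mile 39.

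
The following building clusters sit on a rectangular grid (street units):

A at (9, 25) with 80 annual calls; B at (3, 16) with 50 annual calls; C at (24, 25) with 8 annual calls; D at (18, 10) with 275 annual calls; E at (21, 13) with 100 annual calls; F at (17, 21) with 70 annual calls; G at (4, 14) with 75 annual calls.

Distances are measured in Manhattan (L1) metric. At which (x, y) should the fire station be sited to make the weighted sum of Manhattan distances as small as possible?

Manhattan distance separates: Σwᵢ(|x−xᵢ|+|y−yᵢ|) = Σwᵢ|x−xᵢ| + Σwᵢ|y−yᵢ|, so x and y are optimised independently as 1-D weighted medians.
Total weight W = 658; half = 329.
x-coordinate, sorted with cumulative weight:
  x=3 (B, w=50) cum 50
  x=4 (G, w=75) cum 125
  x=9 (A, w=80) cum 205
  x=17 (F, w=70) cum 275
  x=18 (D, w=275) cum 550  ← median
  x=21 (E, w=100) cum 650
  x=24 (C, w=8) cum 658
⇒ x* = 18
y-coordinate, sorted with cumulative weight:
  y=10 (D, w=275) cum 275
  y=13 (E, w=100) cum 375  ← median
  y=14 (G, w=75) cum 450
  y=16 (B, w=50) cum 500
  y=21 (F, w=70) cum 570
  y=25 (A, w=80) cum 650
  y=25 (C, w=8) cum 658
⇒ y* = 13

(18, 13)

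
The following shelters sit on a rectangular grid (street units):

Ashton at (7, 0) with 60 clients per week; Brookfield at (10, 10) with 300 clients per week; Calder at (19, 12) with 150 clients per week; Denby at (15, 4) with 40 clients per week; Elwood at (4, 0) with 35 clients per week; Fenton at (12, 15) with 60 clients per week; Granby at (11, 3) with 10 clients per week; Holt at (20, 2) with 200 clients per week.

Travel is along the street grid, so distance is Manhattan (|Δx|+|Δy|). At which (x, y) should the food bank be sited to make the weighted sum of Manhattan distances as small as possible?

(12, 10)

Manhattan distance separates: Σwᵢ(|x−xᵢ|+|y−yᵢ|) = Σwᵢ|x−xᵢ| + Σwᵢ|y−yᵢ|, so x and y are optimised independently as 1-D weighted medians.
Total weight W = 855; half = 427.5.
x-coordinate, sorted with cumulative weight:
  x=4 (Elwood, w=35) cum 35
  x=7 (Ashton, w=60) cum 95
  x=10 (Brookfield, w=300) cum 395
  x=11 (Granby, w=10) cum 405
  x=12 (Fenton, w=60) cum 465  ← median
  x=15 (Denby, w=40) cum 505
  x=19 (Calder, w=150) cum 655
  x=20 (Holt, w=200) cum 855
⇒ x* = 12
y-coordinate, sorted with cumulative weight:
  y=0 (Ashton, w=60) cum 60
  y=0 (Elwood, w=35) cum 95
  y=2 (Holt, w=200) cum 295
  y=3 (Granby, w=10) cum 305
  y=4 (Denby, w=40) cum 345
  y=10 (Brookfield, w=300) cum 645  ← median
  y=12 (Calder, w=150) cum 795
  y=15 (Fenton, w=60) cum 855
⇒ y* = 10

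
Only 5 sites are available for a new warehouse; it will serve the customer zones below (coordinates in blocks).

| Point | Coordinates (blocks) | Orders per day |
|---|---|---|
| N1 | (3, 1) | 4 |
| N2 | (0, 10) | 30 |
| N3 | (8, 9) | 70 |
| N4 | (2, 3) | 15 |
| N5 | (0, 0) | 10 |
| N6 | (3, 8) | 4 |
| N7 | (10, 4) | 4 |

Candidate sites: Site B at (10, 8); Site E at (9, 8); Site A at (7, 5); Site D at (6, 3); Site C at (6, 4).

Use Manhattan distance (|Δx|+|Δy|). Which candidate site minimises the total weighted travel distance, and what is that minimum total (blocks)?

Site E, total 916 blocks

Total weighted distance at each candidate:
  Site B (10, 8): total = 1045
  Site E (9, 8): total = 916
  Site A (7, 5): total = 1011
  Site D (6, 3): total = 1172
  Site C (6, 4): total = 1093
Minimum is at Site E with total 916 blocks.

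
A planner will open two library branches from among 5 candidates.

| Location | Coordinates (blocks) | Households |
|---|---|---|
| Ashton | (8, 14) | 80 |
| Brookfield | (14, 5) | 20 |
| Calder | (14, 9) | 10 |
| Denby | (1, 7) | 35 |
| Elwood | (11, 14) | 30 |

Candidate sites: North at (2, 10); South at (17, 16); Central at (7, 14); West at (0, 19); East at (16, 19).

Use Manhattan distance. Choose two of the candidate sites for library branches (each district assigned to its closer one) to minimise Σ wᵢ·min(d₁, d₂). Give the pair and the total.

{North, Central}, total 780

Evaluate every pair (each demand assigned to the nearer of the two):
  {North, Central}: total = 780
  {South, Central}: total = 1035
  {Central, West}: total = 1095
  {Central, East}: total = 1095
  {North, South}: total = 1560
  {North, East}: total = 1680
  {North, West}: total = 1800
  {South, West}: total = 1955
  {West, East}: total = 2235
  {South, East}: total = 2375
Best pair: {North, Central} with total 780.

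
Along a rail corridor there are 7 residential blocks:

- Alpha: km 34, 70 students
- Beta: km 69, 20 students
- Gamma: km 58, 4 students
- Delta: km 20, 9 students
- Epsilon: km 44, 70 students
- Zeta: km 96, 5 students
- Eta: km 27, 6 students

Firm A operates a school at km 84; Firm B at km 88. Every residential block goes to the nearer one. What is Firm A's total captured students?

The indifferent point is the midpoint (84+88)/2 = 86; residential blocks left of it (closer to Firm A at 84) go to Firm A, those right go to Firm B.
  Delta at 20 (w=9) → Firm A
  Eta at 27 (w=6) → Firm A
  Alpha at 34 (w=70) → Firm A
  Epsilon at 44 (w=70) → Firm A
  Gamma at 58 (w=4) → Firm A
  Beta at 69 (w=20) → Firm A
  Zeta at 96 (w=5) → Firm B
Firm A captures 179; Firm B captures 5.

179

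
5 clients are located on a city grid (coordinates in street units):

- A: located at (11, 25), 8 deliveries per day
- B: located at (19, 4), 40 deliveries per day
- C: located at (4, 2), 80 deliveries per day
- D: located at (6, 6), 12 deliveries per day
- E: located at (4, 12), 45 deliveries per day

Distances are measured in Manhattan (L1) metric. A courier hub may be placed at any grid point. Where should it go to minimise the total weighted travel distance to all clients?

Manhattan distance separates: Σwᵢ(|x−xᵢ|+|y−yᵢ|) = Σwᵢ|x−xᵢ| + Σwᵢ|y−yᵢ|, so x and y are optimised independently as 1-D weighted medians.
Total weight W = 185; half = 92.5.
x-coordinate, sorted with cumulative weight:
  x=4 (C, w=80) cum 80
  x=4 (E, w=45) cum 125  ← median
  x=6 (D, w=12) cum 137
  x=11 (A, w=8) cum 145
  x=19 (B, w=40) cum 185
⇒ x* = 4
y-coordinate, sorted with cumulative weight:
  y=2 (C, w=80) cum 80
  y=4 (B, w=40) cum 120  ← median
  y=6 (D, w=12) cum 132
  y=12 (E, w=45) cum 177
  y=25 (A, w=8) cum 185
⇒ y* = 4

(4, 4)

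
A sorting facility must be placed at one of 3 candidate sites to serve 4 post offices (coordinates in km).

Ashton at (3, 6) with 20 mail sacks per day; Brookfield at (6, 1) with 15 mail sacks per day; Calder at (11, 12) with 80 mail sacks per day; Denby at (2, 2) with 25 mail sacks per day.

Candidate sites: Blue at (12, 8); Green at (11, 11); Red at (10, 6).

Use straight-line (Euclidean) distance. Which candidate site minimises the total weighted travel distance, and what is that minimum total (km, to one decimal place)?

Green, total 754.6 km

Total weighted distance at each candidate:
  Blue (12, 8): total = 944.1
  Green (11, 11): total = 754.6
  Red (10, 6): total = 946.3
Minimum is at Green with total 754.6 km.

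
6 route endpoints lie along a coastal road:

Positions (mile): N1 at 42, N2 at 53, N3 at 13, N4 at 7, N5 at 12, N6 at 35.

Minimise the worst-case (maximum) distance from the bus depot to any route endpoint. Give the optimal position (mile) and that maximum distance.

location 30, max distance 23

The 1-center on a line is the midpoint of the two extreme points: leftmost at 7, rightmost at 53.
Optimal location = (7 + 53)/2 = 30; maximum distance = (53 − 7)/2 = 23.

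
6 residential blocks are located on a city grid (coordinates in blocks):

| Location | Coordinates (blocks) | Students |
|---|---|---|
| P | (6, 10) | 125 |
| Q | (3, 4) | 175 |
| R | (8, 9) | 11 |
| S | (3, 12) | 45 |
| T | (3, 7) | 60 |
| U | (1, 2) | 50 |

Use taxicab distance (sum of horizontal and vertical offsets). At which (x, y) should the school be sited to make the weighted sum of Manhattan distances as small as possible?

Manhattan distance separates: Σwᵢ(|x−xᵢ|+|y−yᵢ|) = Σwᵢ|x−xᵢ| + Σwᵢ|y−yᵢ|, so x and y are optimised independently as 1-D weighted medians.
Total weight W = 466; half = 233.
x-coordinate, sorted with cumulative weight:
  x=1 (U, w=50) cum 50
  x=3 (Q, w=175) cum 225
  x=3 (S, w=45) cum 270  ← median
  x=3 (T, w=60) cum 330
  x=6 (P, w=125) cum 455
  x=8 (R, w=11) cum 466
⇒ x* = 3
y-coordinate, sorted with cumulative weight:
  y=2 (U, w=50) cum 50
  y=4 (Q, w=175) cum 225
  y=7 (T, w=60) cum 285  ← median
  y=9 (R, w=11) cum 296
  y=10 (P, w=125) cum 421
  y=12 (S, w=45) cum 466
⇒ y* = 7

(3, 7)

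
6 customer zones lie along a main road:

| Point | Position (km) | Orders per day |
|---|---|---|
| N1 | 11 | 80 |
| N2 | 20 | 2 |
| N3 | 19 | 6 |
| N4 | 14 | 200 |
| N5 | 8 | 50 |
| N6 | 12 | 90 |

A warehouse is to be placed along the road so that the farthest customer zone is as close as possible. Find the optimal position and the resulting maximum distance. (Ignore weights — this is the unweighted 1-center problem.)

location 14, max distance 6

The 1-center on a line is the midpoint of the two extreme points: leftmost at 8, rightmost at 20.
Optimal location = (8 + 20)/2 = 14; maximum distance = (20 − 8)/2 = 6.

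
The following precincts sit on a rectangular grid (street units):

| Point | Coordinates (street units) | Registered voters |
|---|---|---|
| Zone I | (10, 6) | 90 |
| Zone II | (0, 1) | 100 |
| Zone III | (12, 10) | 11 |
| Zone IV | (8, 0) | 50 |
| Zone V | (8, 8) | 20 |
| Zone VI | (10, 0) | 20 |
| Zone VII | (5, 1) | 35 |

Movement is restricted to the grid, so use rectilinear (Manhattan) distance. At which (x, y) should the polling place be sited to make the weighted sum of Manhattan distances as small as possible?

Manhattan distance separates: Σwᵢ(|x−xᵢ|+|y−yᵢ|) = Σwᵢ|x−xᵢ| + Σwᵢ|y−yᵢ|, so x and y are optimised independently as 1-D weighted medians.
Total weight W = 326; half = 163.
x-coordinate, sorted with cumulative weight:
  x=0 (Zone II, w=100) cum 100
  x=5 (Zone VII, w=35) cum 135
  x=8 (Zone IV, w=50) cum 185  ← median
  x=8 (Zone V, w=20) cum 205
  x=10 (Zone I, w=90) cum 295
  x=10 (Zone VI, w=20) cum 315
  x=12 (Zone III, w=11) cum 326
⇒ x* = 8
y-coordinate, sorted with cumulative weight:
  y=0 (Zone IV, w=50) cum 50
  y=0 (Zone VI, w=20) cum 70
  y=1 (Zone II, w=100) cum 170  ← median
  y=1 (Zone VII, w=35) cum 205
  y=6 (Zone I, w=90) cum 295
  y=8 (Zone V, w=20) cum 315
  y=10 (Zone III, w=11) cum 326
⇒ y* = 1

(8, 1)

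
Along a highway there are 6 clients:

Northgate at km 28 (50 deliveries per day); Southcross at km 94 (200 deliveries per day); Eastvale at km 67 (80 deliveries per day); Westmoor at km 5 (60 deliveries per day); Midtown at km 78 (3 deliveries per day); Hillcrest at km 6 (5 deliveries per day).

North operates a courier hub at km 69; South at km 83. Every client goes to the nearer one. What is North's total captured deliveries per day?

195

The indifferent point is the midpoint (69+83)/2 = 76; clients left of it (closer to North at 69) go to North, those right go to South.
  Westmoor at 5 (w=60) → North
  Hillcrest at 6 (w=5) → North
  Northgate at 28 (w=50) → North
  Eastvale at 67 (w=80) → North
  Midtown at 78 (w=3) → South
  Southcross at 94 (w=200) → South
North captures 195; South captures 203.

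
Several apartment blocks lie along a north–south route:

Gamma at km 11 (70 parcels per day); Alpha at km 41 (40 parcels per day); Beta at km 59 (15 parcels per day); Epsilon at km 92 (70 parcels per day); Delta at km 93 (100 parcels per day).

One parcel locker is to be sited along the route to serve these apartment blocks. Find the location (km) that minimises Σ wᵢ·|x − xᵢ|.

x = 92

For a sum of weighted absolute distances on a line, the optimum is the weighted median (not the mean). Total weight W = 295; half-weight = 147.5.
Sort by position and accumulate weight:
  km 11 (Gamma, w=70) → cum 70
  km 41 (Alpha, w=40) → cum 110
  km 59 (Beta, w=15) → cum 125
  km 92 (Epsilon, w=70) → cum 195  ≥ 147.5 → median here
  km 93 (Delta, w=100) → cum 295
Optimal location: km 92.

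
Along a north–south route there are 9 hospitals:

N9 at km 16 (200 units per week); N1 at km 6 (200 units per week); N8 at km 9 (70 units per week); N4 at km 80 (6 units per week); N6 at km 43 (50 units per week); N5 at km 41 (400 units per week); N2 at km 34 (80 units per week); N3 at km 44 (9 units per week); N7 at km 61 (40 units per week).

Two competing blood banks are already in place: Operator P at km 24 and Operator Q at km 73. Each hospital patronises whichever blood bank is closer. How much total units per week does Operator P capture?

1009

The indifferent point is the midpoint (24+73)/2 = 48.5; hospitals left of it (closer to Operator P at 24) go to Operator P, those right go to Operator Q.
  N1 at 6 (w=200) → Operator P
  N8 at 9 (w=70) → Operator P
  N9 at 16 (w=200) → Operator P
  N2 at 34 (w=80) → Operator P
  N5 at 41 (w=400) → Operator P
  N6 at 43 (w=50) → Operator P
  N3 at 44 (w=9) → Operator P
  N7 at 61 (w=40) → Operator Q
  N4 at 80 (w=6) → Operator Q
Operator P captures 1009; Operator Q captures 46.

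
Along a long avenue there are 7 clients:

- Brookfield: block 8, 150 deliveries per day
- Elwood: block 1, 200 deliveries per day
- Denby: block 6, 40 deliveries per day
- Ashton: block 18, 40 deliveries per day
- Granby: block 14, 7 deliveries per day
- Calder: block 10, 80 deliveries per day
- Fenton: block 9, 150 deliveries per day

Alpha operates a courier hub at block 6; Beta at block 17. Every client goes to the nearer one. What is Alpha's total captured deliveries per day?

The indifferent point is the midpoint (6+17)/2 = 11.5; clients left of it (closer to Alpha at 6) go to Alpha, those right go to Beta.
  Elwood at 1 (w=200) → Alpha
  Denby at 6 (w=40) → Alpha
  Brookfield at 8 (w=150) → Alpha
  Fenton at 9 (w=150) → Alpha
  Calder at 10 (w=80) → Alpha
  Granby at 14 (w=7) → Beta
  Ashton at 18 (w=40) → Beta
Alpha captures 620; Beta captures 47.

620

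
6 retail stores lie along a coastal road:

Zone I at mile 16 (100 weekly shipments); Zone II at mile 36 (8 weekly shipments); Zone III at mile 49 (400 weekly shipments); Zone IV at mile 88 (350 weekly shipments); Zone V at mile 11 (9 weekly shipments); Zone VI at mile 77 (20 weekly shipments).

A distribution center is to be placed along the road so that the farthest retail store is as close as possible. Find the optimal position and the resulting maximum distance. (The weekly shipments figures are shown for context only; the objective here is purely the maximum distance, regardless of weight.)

location 49.5, max distance 38.5

The 1-center on a line is the midpoint of the two extreme points: leftmost at 11, rightmost at 88.
Optimal location = (11 + 88)/2 = 49.5; maximum distance = (88 − 11)/2 = 38.5.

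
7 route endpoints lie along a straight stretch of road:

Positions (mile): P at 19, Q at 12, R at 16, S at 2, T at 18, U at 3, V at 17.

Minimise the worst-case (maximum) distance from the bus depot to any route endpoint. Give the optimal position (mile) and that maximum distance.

location 10.5, max distance 8.5

The 1-center on a line is the midpoint of the two extreme points: leftmost at 2, rightmost at 19.
Optimal location = (2 + 19)/2 = 10.5; maximum distance = (19 − 2)/2 = 8.5.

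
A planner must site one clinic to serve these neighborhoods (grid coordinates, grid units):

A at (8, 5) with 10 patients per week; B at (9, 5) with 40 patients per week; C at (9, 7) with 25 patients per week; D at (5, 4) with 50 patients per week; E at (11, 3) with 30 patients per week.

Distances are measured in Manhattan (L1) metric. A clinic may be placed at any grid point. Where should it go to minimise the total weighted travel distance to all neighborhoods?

(9, 4)

Manhattan distance separates: Σwᵢ(|x−xᵢ|+|y−yᵢ|) = Σwᵢ|x−xᵢ| + Σwᵢ|y−yᵢ|, so x and y are optimised independently as 1-D weighted medians.
Total weight W = 155; half = 77.5.
x-coordinate, sorted with cumulative weight:
  x=5 (D, w=50) cum 50
  x=8 (A, w=10) cum 60
  x=9 (B, w=40) cum 100  ← median
  x=9 (C, w=25) cum 125
  x=11 (E, w=30) cum 155
⇒ x* = 9
y-coordinate, sorted with cumulative weight:
  y=3 (E, w=30) cum 30
  y=4 (D, w=50) cum 80  ← median
  y=5 (A, w=10) cum 90
  y=5 (B, w=40) cum 130
  y=7 (C, w=25) cum 155
⇒ y* = 4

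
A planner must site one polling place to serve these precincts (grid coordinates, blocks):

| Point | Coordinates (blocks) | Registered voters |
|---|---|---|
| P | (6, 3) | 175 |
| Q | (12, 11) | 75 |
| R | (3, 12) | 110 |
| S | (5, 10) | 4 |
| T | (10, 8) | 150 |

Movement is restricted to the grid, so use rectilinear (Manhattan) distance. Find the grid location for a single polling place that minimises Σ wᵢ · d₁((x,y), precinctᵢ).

(6, 8)

Manhattan distance separates: Σwᵢ(|x−xᵢ|+|y−yᵢ|) = Σwᵢ|x−xᵢ| + Σwᵢ|y−yᵢ|, so x and y are optimised independently as 1-D weighted medians.
Total weight W = 514; half = 257.
x-coordinate, sorted with cumulative weight:
  x=3 (R, w=110) cum 110
  x=5 (S, w=4) cum 114
  x=6 (P, w=175) cum 289  ← median
  x=10 (T, w=150) cum 439
  x=12 (Q, w=75) cum 514
⇒ x* = 6
y-coordinate, sorted with cumulative weight:
  y=3 (P, w=175) cum 175
  y=8 (T, w=150) cum 325  ← median
  y=10 (S, w=4) cum 329
  y=11 (Q, w=75) cum 404
  y=12 (R, w=110) cum 514
⇒ y* = 8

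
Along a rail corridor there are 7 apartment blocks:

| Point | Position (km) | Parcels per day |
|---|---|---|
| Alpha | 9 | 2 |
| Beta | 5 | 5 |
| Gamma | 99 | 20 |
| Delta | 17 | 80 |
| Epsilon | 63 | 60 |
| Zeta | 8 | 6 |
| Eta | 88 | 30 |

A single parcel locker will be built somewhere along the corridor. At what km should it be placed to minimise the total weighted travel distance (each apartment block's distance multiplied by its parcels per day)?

x = 63

For a sum of weighted absolute distances on a line, the optimum is the weighted median (not the mean). Total weight W = 203; half-weight = 101.5.
Sort by position and accumulate weight:
  km 5 (Beta, w=5) → cum 5
  km 8 (Zeta, w=6) → cum 11
  km 9 (Alpha, w=2) → cum 13
  km 17 (Delta, w=80) → cum 93
  km 63 (Epsilon, w=60) → cum 153  ≥ 101.5 → median here
  km 88 (Eta, w=30) → cum 183
  km 99 (Gamma, w=20) → cum 203
Optimal location: km 63.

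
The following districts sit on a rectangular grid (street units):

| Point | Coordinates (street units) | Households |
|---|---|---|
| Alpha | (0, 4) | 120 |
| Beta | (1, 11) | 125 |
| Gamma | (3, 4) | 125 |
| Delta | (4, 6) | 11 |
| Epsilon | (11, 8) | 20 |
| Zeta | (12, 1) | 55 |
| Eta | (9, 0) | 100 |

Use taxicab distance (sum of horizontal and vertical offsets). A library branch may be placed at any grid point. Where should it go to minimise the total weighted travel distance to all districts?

(3, 4)

Manhattan distance separates: Σwᵢ(|x−xᵢ|+|y−yᵢ|) = Σwᵢ|x−xᵢ| + Σwᵢ|y−yᵢ|, so x and y are optimised independently as 1-D weighted medians.
Total weight W = 556; half = 278.
x-coordinate, sorted with cumulative weight:
  x=0 (Alpha, w=120) cum 120
  x=1 (Beta, w=125) cum 245
  x=3 (Gamma, w=125) cum 370  ← median
  x=4 (Delta, w=11) cum 381
  x=9 (Eta, w=100) cum 481
  x=11 (Epsilon, w=20) cum 501
  x=12 (Zeta, w=55) cum 556
⇒ x* = 3
y-coordinate, sorted with cumulative weight:
  y=0 (Eta, w=100) cum 100
  y=1 (Zeta, w=55) cum 155
  y=4 (Alpha, w=120) cum 275
  y=4 (Gamma, w=125) cum 400  ← median
  y=6 (Delta, w=11) cum 411
  y=8 (Epsilon, w=20) cum 431
  y=11 (Beta, w=125) cum 556
⇒ y* = 4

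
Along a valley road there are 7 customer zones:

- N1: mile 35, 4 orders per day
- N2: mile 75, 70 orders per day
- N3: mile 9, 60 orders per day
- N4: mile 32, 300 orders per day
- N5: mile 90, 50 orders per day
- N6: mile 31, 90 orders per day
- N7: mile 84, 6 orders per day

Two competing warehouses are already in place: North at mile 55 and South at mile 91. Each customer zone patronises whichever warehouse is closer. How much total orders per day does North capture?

The indifferent point is the midpoint (55+91)/2 = 73; customer zones left of it (closer to North at 55) go to North, those right go to South.
  N3 at 9 (w=60) → North
  N6 at 31 (w=90) → North
  N4 at 32 (w=300) → North
  N1 at 35 (w=4) → North
  N2 at 75 (w=70) → South
  N7 at 84 (w=6) → South
  N5 at 90 (w=50) → South
North captures 454; South captures 126.

454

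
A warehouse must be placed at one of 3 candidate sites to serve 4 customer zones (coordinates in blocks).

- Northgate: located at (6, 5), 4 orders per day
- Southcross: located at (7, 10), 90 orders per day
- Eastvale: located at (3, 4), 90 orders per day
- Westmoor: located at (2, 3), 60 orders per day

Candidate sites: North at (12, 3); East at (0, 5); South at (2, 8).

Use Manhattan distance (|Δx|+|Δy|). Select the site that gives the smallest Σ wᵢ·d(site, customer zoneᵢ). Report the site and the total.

South, total 1408 blocks

Total weighted distance at each candidate:
  North (12, 3): total = 2612
  East (0, 5): total = 1704
  South (2, 8): total = 1408
Minimum is at South with total 1408 blocks.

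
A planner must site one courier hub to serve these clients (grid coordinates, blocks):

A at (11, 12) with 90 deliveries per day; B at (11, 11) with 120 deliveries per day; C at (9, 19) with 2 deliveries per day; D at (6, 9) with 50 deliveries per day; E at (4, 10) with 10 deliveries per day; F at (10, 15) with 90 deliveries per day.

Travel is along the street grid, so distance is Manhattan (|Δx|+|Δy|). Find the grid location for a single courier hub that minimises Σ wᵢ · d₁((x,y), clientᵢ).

Manhattan distance separates: Σwᵢ(|x−xᵢ|+|y−yᵢ|) = Σwᵢ|x−xᵢ| + Σwᵢ|y−yᵢ|, so x and y are optimised independently as 1-D weighted medians.
Total weight W = 362; half = 181.
x-coordinate, sorted with cumulative weight:
  x=4 (E, w=10) cum 10
  x=6 (D, w=50) cum 60
  x=9 (C, w=2) cum 62
  x=10 (F, w=90) cum 152
  x=11 (A, w=90) cum 242  ← median
  x=11 (B, w=120) cum 362
⇒ x* = 11
y-coordinate, sorted with cumulative weight:
  y=9 (D, w=50) cum 50
  y=10 (E, w=10) cum 60
  y=11 (B, w=120) cum 180
  y=12 (A, w=90) cum 270  ← median
  y=15 (F, w=90) cum 360
  y=19 (C, w=2) cum 362
⇒ y* = 12

(11, 12)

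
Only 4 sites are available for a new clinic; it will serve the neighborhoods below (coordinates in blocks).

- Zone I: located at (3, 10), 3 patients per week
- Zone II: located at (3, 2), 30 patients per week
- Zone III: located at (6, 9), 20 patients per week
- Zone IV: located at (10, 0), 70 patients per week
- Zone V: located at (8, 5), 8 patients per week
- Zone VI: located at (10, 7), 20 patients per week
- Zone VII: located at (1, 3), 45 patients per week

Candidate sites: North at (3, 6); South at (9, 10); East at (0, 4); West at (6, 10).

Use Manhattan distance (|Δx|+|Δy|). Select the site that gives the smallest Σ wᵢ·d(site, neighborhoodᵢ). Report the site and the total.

North, total 1595 blocks

Total weighted distance at each candidate:
  North (3, 6): total = 1595
  South (9, 10): total = 2091
  East (0, 4): total = 1799
  West (6, 10): total = 2075
Minimum is at North with total 1595 blocks.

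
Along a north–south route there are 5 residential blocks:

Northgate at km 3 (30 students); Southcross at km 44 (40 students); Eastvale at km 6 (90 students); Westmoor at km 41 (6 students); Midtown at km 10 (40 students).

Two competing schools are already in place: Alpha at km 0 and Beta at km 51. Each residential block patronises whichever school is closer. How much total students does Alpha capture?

160

The indifferent point is the midpoint (0+51)/2 = 25.5; residential blocks left of it (closer to Alpha at 0) go to Alpha, those right go to Beta.
  Northgate at 3 (w=30) → Alpha
  Eastvale at 6 (w=90) → Alpha
  Midtown at 10 (w=40) → Alpha
  Westmoor at 41 (w=6) → Beta
  Southcross at 44 (w=40) → Beta
Alpha captures 160; Beta captures 46.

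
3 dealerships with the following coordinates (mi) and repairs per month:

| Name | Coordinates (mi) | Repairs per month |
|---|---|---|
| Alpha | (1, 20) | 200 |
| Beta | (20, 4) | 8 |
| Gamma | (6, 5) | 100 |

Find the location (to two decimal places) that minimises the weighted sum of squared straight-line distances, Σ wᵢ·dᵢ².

(3.12, 14.71)

The minimiser of Σwᵢ‖p−pᵢ‖² is the weighted centroid p* = (Σwᵢpᵢ)/(Σwᵢ).
Σwᵢ = 308.
Σwᵢxᵢ = 200·1 + 8·20 + 100·6 = 960.
Σwᵢyᵢ = 200·20 + 8·4 + 100·5 = 4532.
x* = 960/308 = 3.12, y* = 4532/308 = 14.71.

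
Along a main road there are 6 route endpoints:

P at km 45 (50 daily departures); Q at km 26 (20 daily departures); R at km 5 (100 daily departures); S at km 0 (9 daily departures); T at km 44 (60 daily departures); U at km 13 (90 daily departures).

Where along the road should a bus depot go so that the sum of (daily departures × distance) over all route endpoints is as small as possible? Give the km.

x = 13

For a sum of weighted absolute distances on a line, the optimum is the weighted median (not the mean). Total weight W = 329; half-weight = 164.5.
Sort by position and accumulate weight:
  km 0 (S, w=9) → cum 9
  km 5 (R, w=100) → cum 109
  km 13 (U, w=90) → cum 199  ≥ 164.5 → median here
  km 26 (Q, w=20) → cum 219
  km 44 (T, w=60) → cum 279
  km 45 (P, w=50) → cum 329
Optimal location: km 13.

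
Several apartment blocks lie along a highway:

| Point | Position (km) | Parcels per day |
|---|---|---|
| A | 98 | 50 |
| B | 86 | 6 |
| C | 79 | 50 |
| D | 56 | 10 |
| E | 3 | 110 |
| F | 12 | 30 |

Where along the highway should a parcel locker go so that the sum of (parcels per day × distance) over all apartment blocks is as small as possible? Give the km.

x = 12

For a sum of weighted absolute distances on a line, the optimum is the weighted median (not the mean). Total weight W = 256; half-weight = 128.
Sort by position and accumulate weight:
  km 3 (E, w=110) → cum 110
  km 12 (F, w=30) → cum 140  ≥ 128 → median here
  km 56 (D, w=10) → cum 150
  km 79 (C, w=50) → cum 200
  km 86 (B, w=6) → cum 206
  km 98 (A, w=50) → cum 256
Optimal location: km 12.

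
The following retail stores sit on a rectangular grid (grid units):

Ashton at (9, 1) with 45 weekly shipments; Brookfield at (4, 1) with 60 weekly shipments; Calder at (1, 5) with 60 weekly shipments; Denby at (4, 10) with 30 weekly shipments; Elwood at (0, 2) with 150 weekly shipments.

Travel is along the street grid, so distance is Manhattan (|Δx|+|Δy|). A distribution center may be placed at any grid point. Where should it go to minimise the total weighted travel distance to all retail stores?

Manhattan distance separates: Σwᵢ(|x−xᵢ|+|y−yᵢ|) = Σwᵢ|x−xᵢ| + Σwᵢ|y−yᵢ|, so x and y are optimised independently as 1-D weighted medians.
Total weight W = 345; half = 172.5.
x-coordinate, sorted with cumulative weight:
  x=0 (Elwood, w=150) cum 150
  x=1 (Calder, w=60) cum 210  ← median
  x=4 (Brookfield, w=60) cum 270
  x=4 (Denby, w=30) cum 300
  x=9 (Ashton, w=45) cum 345
⇒ x* = 1
y-coordinate, sorted with cumulative weight:
  y=1 (Ashton, w=45) cum 45
  y=1 (Brookfield, w=60) cum 105
  y=2 (Elwood, w=150) cum 255  ← median
  y=5 (Calder, w=60) cum 315
  y=10 (Denby, w=30) cum 345
⇒ y* = 2

(1, 2)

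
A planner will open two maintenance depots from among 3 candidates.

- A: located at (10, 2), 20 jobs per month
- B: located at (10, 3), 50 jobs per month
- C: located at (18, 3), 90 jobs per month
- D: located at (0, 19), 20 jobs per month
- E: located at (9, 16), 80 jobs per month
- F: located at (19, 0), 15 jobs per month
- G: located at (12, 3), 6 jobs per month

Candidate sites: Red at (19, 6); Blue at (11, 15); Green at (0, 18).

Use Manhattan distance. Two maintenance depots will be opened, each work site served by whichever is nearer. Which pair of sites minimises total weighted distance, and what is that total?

Evaluate every pair (each demand assigned to the nearer of the two):
  {Red, Blue}: total = 1910
  {Red, Green}: total = 2270
  {Blue, Green}: total = 3323
Best pair: {Red, Blue} with total 1910.

{Red, Blue}, total 1910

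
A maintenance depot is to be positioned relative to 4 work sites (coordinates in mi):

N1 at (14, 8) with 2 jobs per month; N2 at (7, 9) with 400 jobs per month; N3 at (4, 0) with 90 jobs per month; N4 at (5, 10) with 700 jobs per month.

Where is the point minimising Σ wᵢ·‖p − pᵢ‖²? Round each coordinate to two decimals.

(5.61, 8.91)

The minimiser of Σwᵢ‖p−pᵢ‖² is the weighted centroid p* = (Σwᵢpᵢ)/(Σwᵢ).
Σwᵢ = 1192.
Σwᵢxᵢ = 2·14 + 400·7 + 90·4 + 700·5 = 6688.
Σwᵢyᵢ = 2·8 + 400·9 + 90·0 + 700·10 = 10616.
x* = 6688/1192 = 5.61, y* = 10616/1192 = 8.91.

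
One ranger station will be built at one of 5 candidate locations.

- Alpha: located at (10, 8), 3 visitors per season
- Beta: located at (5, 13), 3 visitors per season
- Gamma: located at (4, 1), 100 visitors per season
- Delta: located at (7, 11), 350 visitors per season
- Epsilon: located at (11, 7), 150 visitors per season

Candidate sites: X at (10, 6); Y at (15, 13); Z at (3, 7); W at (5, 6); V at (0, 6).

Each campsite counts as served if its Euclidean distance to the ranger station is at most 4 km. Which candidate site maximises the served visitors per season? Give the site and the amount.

X, covering 153

Coverage radius r = 4 km; a point is covered iff (Δx)²+(Δy)² ≤ 4² = 16.
  X (10, 6): covers {Alpha, Epsilon} → 153
  Y (15, 13): covers {none} → 0
  Z (3, 7): covers {none} → 0
  W (5, 6): covers {none} → 0
  V (0, 6): covers {none} → 0
Maximum coverage at X: 153 visitors per season.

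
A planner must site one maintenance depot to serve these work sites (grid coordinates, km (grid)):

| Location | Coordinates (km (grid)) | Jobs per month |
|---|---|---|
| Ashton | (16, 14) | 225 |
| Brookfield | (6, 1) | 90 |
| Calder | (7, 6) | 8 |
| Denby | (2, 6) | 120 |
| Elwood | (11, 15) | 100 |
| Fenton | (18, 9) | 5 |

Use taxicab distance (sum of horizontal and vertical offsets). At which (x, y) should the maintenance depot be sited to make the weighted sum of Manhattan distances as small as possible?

Manhattan distance separates: Σwᵢ(|x−xᵢ|+|y−yᵢ|) = Σwᵢ|x−xᵢ| + Σwᵢ|y−yᵢ|, so x and y are optimised independently as 1-D weighted medians.
Total weight W = 548; half = 274.
x-coordinate, sorted with cumulative weight:
  x=2 (Denby, w=120) cum 120
  x=6 (Brookfield, w=90) cum 210
  x=7 (Calder, w=8) cum 218
  x=11 (Elwood, w=100) cum 318  ← median
  x=16 (Ashton, w=225) cum 543
  x=18 (Fenton, w=5) cum 548
⇒ x* = 11
y-coordinate, sorted with cumulative weight:
  y=1 (Brookfield, w=90) cum 90
  y=6 (Calder, w=8) cum 98
  y=6 (Denby, w=120) cum 218
  y=9 (Fenton, w=5) cum 223
  y=14 (Ashton, w=225) cum 448  ← median
  y=15 (Elwood, w=100) cum 548
⇒ y* = 14

(11, 14)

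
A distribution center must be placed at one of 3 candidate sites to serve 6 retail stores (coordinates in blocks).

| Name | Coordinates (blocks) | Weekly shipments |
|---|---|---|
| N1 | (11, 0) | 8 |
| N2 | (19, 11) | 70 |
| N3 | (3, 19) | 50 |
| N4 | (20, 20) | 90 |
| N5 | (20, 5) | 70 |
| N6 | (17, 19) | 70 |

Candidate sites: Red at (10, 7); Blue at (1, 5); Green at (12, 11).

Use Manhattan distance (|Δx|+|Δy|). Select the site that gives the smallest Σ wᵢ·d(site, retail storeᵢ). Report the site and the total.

Green, total 4856 blocks

Total weighted distance at each candidate:
  Red (10, 7): total = 6164
  Blue (1, 5): total = 9090
  Green (12, 11): total = 4856
Minimum is at Green with total 4856 blocks.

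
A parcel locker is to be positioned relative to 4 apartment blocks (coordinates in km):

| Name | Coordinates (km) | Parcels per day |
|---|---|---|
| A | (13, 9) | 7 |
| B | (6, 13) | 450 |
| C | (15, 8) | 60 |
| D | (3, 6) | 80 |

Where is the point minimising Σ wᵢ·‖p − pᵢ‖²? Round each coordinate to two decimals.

(6.58, 11.51)

The minimiser of Σwᵢ‖p−pᵢ‖² is the weighted centroid p* = (Σwᵢpᵢ)/(Σwᵢ).
Σwᵢ = 597.
Σwᵢxᵢ = 7·13 + 450·6 + 60·15 + 80·3 = 3931.
Σwᵢyᵢ = 7·9 + 450·13 + 60·8 + 80·6 = 6873.
x* = 3931/597 = 6.58, y* = 6873/597 = 11.51.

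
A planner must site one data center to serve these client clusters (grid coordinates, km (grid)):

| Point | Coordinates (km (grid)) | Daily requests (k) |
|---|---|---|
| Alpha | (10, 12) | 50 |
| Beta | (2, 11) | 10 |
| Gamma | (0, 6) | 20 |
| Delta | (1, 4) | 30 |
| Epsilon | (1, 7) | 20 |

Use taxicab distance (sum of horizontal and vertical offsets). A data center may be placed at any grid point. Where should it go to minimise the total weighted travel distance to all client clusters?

(1, 7)

Manhattan distance separates: Σwᵢ(|x−xᵢ|+|y−yᵢ|) = Σwᵢ|x−xᵢ| + Σwᵢ|y−yᵢ|, so x and y are optimised independently as 1-D weighted medians.
Total weight W = 130; half = 65.
x-coordinate, sorted with cumulative weight:
  x=0 (Gamma, w=20) cum 20
  x=1 (Delta, w=30) cum 50
  x=1 (Epsilon, w=20) cum 70  ← median
  x=2 (Beta, w=10) cum 80
  x=10 (Alpha, w=50) cum 130
⇒ x* = 1
y-coordinate, sorted with cumulative weight:
  y=4 (Delta, w=30) cum 30
  y=6 (Gamma, w=20) cum 50
  y=7 (Epsilon, w=20) cum 70  ← median
  y=11 (Beta, w=10) cum 80
  y=12 (Alpha, w=50) cum 130
⇒ y* = 7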